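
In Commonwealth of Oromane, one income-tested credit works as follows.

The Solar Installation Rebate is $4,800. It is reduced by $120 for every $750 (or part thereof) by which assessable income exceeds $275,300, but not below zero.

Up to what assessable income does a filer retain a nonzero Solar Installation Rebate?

$304,550

After 39 increments the reduction is 39 × $120 = $4,680, leaving $120; one more increment wipes it out. Increment 39 ends at excess 39 × $750 = $29,250, so the highest qualifying income is $275,300 + $29,250 = $304,550.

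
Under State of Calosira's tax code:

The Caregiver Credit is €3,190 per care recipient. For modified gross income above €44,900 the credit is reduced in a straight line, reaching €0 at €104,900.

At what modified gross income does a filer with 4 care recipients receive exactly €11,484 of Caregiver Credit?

€50,900

Full credit = 4 × €3,190 = €12,760.
€11,484 is 11,484/12,760 of the full €12,760, so 1,276/12,760 of the €60,000 range has been used: income = €44,900 + €60,000 × 1,276/12,760 = €50,900.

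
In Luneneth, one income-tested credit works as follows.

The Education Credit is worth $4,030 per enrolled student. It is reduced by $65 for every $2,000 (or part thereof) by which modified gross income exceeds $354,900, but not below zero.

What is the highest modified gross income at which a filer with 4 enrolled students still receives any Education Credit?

Full credit = 4 × $4,030 = $16,120.
After 247 increments the reduction is 247 × $65 = $16,055, leaving $65; one more increment wipes it out. Increment 247 ends at excess 247 × $2,000 = $494,000, so the highest qualifying income is $354,900 + $494,000 = $848,900.

$848,900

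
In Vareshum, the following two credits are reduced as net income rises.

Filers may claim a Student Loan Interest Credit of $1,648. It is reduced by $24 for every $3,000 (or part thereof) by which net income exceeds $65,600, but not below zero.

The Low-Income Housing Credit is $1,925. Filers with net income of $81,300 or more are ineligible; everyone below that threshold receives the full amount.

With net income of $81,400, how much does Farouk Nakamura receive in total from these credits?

$1,504

Student Loan Interest Credit: income exceeds $65,600 by $15,800, which is 6 full-or-partial $3,000 increments; reduction = 6 × $24 = $144, leaving $1,504.
Low-Income Housing Credit: $81,400 meets or exceeds the $81,300 cutoff, so the credit is $0.
Total: $1,504 + $0 = $1,504.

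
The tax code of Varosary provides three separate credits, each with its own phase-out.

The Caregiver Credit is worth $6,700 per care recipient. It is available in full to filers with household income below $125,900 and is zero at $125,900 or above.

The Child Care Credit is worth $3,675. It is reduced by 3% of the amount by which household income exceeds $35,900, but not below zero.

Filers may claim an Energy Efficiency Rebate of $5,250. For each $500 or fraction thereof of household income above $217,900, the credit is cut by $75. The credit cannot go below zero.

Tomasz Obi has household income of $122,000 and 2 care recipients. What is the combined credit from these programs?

Caregiver Credit: base = 2 × $6,700 = $13,400. $122,000 is below the $125,900 cutoff, so the full $13,400 applies.
Child Care Credit: 3% of the $86,100 excess over $35,900 is $2,583; credit = $3,675 − $2,583 = $1,092.
Energy Efficiency Rebate: $122,000 is at or below the $217,900 threshold, so the full $5,250 applies.
Total: $13,400 + $1,092 + $5,250 = $19,742.

$19,742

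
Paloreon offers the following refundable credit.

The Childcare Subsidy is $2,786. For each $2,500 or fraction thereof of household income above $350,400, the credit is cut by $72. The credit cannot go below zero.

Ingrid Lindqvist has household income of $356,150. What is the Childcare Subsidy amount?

$2,570

Childcare Subsidy: income exceeds $350,400 by $5,750, which is 3 full-or-partial $2,500 increments; reduction = 3 × $72 = $216, leaving $2,570.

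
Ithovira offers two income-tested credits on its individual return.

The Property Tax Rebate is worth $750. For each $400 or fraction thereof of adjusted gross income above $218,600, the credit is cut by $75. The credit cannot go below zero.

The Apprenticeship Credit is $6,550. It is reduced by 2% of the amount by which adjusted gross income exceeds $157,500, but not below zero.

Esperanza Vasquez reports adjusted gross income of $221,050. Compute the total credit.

Property Tax Rebate: income exceeds $218,600 by $2,450, which is 7 full-or-partial $400 increments; reduction = 7 × $75 = $525, leaving $225.
Apprenticeship Credit: 2% of the $63,550 excess over $157,500 is $1,271; credit = $6,550 − $1,271 = $5,279.
Total: $225 + $5,279 = $5,504.

$5,504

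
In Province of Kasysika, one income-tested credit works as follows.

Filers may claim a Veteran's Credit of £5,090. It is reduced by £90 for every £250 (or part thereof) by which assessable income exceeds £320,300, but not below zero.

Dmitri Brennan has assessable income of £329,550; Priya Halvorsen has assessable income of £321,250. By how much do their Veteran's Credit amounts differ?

Dmitri (£329,550): Veteran's Credit: income exceeds £320,300 by £9,250, which is 37 full-or-partial £250 increments; reduction = 37 × £90 = £3,330, leaving £1,760.
Priya (£321,250): Veteran's Credit: income exceeds £320,300 by £950, which is 4 full-or-partial £250 increments; reduction = 4 × £90 = £360, leaving £4,730.
Difference: |£1,760 − £4,730| = £2,970.

£2,970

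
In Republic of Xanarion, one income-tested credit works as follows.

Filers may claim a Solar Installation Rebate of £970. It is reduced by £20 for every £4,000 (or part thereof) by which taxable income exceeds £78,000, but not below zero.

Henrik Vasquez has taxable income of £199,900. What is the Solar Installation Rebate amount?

£350

Solar Installation Rebate: income exceeds £78,000 by £121,900, which is 31 full-or-partial £4,000 increments; reduction = 31 × £20 = £620, leaving £350.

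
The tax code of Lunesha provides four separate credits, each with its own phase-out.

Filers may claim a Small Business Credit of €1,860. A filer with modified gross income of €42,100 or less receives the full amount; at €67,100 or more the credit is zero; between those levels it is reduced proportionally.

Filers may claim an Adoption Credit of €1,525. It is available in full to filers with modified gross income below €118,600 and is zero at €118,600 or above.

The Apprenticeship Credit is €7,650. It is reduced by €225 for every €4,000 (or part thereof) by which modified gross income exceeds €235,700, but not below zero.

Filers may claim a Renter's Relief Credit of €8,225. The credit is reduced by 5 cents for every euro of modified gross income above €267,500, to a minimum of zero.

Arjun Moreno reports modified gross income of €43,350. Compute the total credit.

€19,167

Small Business Credit: €43,350 is €1,250 into a €25,000 phase-out range, leaving 23,750/25,000 of the credit: €1,860 × 23,750/25,000 = €1,767.
Adoption Credit: €43,350 is below the €118,600 cutoff, so the full €1,525 applies.
Apprenticeship Credit: €43,350 is at or below the €235,700 threshold, so the full €7,650 applies.
Renter's Relief Credit: €43,350 is at or below the €267,500 threshold, so the full €8,225 applies.
Total: €1,767 + €1,525 + €7,650 + €8,225 = €19,167.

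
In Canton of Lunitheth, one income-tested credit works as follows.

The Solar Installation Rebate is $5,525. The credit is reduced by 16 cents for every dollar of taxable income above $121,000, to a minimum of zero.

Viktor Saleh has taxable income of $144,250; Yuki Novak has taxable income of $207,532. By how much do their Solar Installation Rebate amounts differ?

Viktor ($144,250): Solar Installation Rebate: 16% of the $23,250 excess over $121,000 is $3,720; credit = $5,525 − $3,720 = $1,805.
Yuki ($207,532): Solar Installation Rebate: 16% of the $86,532 excess over $121,000 is $13,845.12 ≥ base, so the credit is $0.
Difference: |$1,805 − $0| = $1,805.

$1,805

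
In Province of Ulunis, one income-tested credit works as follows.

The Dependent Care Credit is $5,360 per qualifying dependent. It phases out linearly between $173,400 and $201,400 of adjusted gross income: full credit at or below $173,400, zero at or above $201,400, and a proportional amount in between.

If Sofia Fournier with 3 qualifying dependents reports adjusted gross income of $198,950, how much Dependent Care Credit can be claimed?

Dependent Care Credit: base = 3 × $5,360 = $16,080. $198,950 is $25,550 into a $28,000 phase-out range, leaving 2,450/28,000 of the credit: $16,080 × 2,450/28,000 = $1,407.

$1,407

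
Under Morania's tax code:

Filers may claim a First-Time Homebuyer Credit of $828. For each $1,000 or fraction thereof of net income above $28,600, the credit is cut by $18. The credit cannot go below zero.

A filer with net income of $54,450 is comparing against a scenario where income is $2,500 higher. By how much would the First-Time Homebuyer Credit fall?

At $54,450 — income exceeds $28,600 by $25,850, which is 26 full-or-partial $1,000 increments; reduction = 26 × $18 = $468, leaving $360.
At $56,950 — income exceeds $28,600 by $28,350, which is 29 full-or-partial $1,000 increments; reduction = 29 × $18 = $522, leaving $306.
Lost: $360 − $306 = $54.

$54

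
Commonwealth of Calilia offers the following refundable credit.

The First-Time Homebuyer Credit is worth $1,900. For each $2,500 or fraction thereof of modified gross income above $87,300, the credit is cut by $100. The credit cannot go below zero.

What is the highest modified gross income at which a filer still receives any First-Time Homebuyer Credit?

After 18 increments the reduction is 18 × $100 = $1,800, leaving $100; one more increment wipes it out. Increment 18 ends at excess 18 × $2,500 = $45,000, so the highest qualifying income is $87,300 + $45,000 = $132,300.

$132,300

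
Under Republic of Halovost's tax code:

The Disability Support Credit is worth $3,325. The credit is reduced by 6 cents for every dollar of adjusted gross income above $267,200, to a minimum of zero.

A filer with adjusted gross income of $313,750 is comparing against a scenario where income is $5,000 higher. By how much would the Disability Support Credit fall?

At $313,750 — 6% of the $46,550 excess over $267,200 is $2,793; credit = $3,325 − $2,793 = $532.
At $318,750 — 6% of the $51,550 excess over $267,200 is $3,093; credit = $3,325 − $3,093 = $232.
Lost: $532 − $232 = $300.

$300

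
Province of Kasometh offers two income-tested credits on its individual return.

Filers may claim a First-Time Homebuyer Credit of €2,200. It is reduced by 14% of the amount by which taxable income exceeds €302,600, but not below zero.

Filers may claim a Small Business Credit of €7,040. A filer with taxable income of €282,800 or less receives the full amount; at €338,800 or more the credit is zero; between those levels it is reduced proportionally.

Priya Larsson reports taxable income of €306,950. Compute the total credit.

First-Time Homebuyer Credit: 14% of the €4,350 excess over €302,600 is €609; credit = €2,200 − €609 = €1,591.
Small Business Credit: €306,950 is €24,150 into a €56,000 phase-out range, leaving 31,850/56,000 of the credit: €7,040 × 31,850/56,000 = €4,004.
Total: €1,591 + €4,004 = €5,595.

€5,595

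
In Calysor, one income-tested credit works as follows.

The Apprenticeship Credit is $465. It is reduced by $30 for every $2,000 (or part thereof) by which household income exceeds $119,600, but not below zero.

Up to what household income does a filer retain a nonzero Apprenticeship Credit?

After 15 increments the reduction is 15 × $30 = $450, leaving $15; one more increment wipes it out. Increment 15 ends at excess 15 × $2,000 = $30,000, so the highest qualifying income is $119,600 + $30,000 = $149,600.

$149,600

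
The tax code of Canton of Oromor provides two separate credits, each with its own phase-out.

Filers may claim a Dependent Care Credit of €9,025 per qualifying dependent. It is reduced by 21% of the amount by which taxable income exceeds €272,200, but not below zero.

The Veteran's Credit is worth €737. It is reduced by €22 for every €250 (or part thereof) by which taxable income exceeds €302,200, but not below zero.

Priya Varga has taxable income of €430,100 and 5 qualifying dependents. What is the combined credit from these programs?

€11,966

Dependent Care Credit: base = 5 × €9,025 = €45,125. 21% of the €157,900 excess over €272,200 is €33,159; credit = €45,125 − €33,159 = €11,966.
Veteran's Credit: income exceeds €302,200 by €127,900 → 512 increments × €22 = €11,264 ≥ base, so the credit is €0.
Total: €11,966 + €0 = €11,966.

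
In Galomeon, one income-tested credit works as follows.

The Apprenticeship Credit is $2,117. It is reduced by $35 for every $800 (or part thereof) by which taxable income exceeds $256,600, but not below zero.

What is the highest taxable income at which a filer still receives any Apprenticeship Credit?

$304,600

After 60 increments the reduction is 60 × $35 = $2,100, leaving $17; one more increment wipes it out. Increment 60 ends at excess 60 × $800 = $48,000, so the highest qualifying income is $256,600 + $48,000 = $304,600.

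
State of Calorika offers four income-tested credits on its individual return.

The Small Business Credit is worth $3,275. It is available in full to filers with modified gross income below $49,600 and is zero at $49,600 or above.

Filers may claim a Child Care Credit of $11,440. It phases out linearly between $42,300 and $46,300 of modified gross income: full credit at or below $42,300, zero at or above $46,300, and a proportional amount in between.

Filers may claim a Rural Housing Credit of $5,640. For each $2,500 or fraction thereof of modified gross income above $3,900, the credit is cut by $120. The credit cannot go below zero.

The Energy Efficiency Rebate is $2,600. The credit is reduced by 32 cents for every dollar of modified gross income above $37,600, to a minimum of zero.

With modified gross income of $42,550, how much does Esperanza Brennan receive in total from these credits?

Small Business Credit: $42,550 is below the $49,600 cutoff, so the full $3,275 applies.
Child Care Credit: $42,550 is $250 into a $4,000 phase-out range, leaving 3,750/4,000 of the credit: $11,440 × 3,750/4,000 = $10,725.
Rural Housing Credit: income exceeds $3,900 by $38,650, which is 16 full-or-partial $2,500 increments; reduction = 16 × $120 = $1,920, leaving $3,720.
Energy Efficiency Rebate: 32% of the $4,950 excess over $37,600 is $1,584; credit = $2,600 − $1,584 = $1,016.
Total: $3,275 + $10,725 + $3,720 + $1,016 = $18,736.

$18,736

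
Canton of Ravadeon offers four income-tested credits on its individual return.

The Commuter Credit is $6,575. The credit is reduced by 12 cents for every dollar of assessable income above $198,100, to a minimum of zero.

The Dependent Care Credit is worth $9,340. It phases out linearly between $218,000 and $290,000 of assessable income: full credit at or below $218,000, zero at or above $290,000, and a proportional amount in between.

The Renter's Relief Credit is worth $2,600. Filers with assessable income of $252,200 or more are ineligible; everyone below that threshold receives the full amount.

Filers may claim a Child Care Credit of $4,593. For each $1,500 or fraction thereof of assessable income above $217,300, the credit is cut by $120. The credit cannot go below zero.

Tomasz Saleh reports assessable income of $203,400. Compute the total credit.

Commuter Credit: 12% of the $5,300 excess over $198,100 is $636; credit = $6,575 − $636 = $5,939.
Dependent Care Credit: $203,400 is at or below the $218,000 threshold, so the full $9,340 applies.
Renter's Relief Credit: $203,400 is below the $252,200 cutoff, so the full $2,600 applies.
Child Care Credit: $203,400 is at or below the $217,300 threshold, so the full $4,593 applies.
Total: $5,939 + $9,340 + $2,600 + $4,593 = $22,472.

$22,472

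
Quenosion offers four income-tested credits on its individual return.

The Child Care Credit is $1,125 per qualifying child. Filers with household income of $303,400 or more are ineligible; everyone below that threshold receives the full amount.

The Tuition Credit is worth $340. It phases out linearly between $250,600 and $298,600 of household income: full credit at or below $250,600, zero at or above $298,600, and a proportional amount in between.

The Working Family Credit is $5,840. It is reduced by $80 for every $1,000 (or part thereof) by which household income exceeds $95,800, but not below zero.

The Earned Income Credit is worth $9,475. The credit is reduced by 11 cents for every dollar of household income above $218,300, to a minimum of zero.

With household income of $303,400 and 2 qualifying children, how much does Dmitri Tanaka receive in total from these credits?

$114

Child Care Credit: base = 2 × $1,125 = $2,250. $303,400 meets or exceeds the $303,400 cutoff, so the credit is $0.
Tuition Credit: $303,400 is at or above $298,600, so the credit is $0.
Working Family Credit: income exceeds $95,800 by $207,600 → 208 increments × $80 = $16,640 ≥ base, so the credit is $0.
Earned Income Credit: 11% of the $85,100 excess over $218,300 is $9,361; credit = $9,475 − $9,361 = $114.
Total: $0 + $0 + $0 + $114 = $114.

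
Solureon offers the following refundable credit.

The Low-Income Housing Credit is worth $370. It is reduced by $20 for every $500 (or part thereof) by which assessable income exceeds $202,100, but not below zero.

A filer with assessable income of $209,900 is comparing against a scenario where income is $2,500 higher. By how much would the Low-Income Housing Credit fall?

$50

At $209,900 — income exceeds $202,100 by $7,800, which is 16 full-or-partial $500 increments; reduction = 16 × $20 = $320, leaving $50.
At $212,400 — income exceeds $202,100 by $10,300 → 21 increments × $20 = $420 ≥ base, so the credit is $0.
Lost: $50 − $0 = $50.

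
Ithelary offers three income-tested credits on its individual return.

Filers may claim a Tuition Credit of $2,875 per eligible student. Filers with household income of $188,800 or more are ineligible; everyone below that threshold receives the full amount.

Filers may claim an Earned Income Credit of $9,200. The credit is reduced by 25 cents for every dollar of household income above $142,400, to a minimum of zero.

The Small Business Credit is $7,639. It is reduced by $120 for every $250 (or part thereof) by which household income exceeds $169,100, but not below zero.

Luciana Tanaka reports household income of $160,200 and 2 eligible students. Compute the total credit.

$18,139

Tuition Credit: base = 2 × $2,875 = $5,750. $160,200 is below the $188,800 cutoff, so the full $5,750 applies.
Earned Income Credit: 25% of the $17,800 excess over $142,400 is $4,450; credit = $9,200 − $4,450 = $4,750.
Small Business Credit: $160,200 is at or below the $169,100 threshold, so the full $7,639 applies.
Total: $5,750 + $4,750 + $7,639 = $18,139.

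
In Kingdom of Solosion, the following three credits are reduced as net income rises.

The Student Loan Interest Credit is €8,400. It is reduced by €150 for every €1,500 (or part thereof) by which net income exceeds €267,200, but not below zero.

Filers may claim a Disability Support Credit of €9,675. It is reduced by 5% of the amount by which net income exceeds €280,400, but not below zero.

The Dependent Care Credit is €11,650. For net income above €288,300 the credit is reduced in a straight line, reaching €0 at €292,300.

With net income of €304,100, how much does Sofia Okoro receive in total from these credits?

Student Loan Interest Credit: income exceeds €267,200 by €36,900, which is 25 full-or-partial €1,500 increments; reduction = 25 × €150 = €3,750, leaving €4,650.
Disability Support Credit: 5% of the €23,700 excess over €280,400 is €1,185; credit = €9,675 − €1,185 = €8,490.
Dependent Care Credit: €304,100 is at or above €292,300, so the credit is €0.
Total: €4,650 + €8,490 + €0 = €13,140.

€13,140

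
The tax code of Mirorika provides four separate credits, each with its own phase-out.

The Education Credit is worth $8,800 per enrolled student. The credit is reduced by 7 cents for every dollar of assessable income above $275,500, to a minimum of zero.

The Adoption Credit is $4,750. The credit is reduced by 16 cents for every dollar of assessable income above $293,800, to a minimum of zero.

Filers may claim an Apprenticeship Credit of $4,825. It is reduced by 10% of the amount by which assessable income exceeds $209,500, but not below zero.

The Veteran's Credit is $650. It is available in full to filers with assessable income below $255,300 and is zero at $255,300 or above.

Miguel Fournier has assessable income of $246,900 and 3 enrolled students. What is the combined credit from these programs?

$32,885

Education Credit: base = 3 × $8,800 = $26,400. $246,900 is at or below the $275,500 threshold, so the full $26,400 applies.
Adoption Credit: $246,900 is at or below the $293,800 threshold, so the full $4,750 applies.
Apprenticeship Credit: 10% of the $37,400 excess over $209,500 is $3,740; credit = $4,825 − $3,740 = $1,085.
Veteran's Credit: $246,900 is below the $255,300 cutoff, so the full $650 applies.
Total: $26,400 + $4,750 + $1,085 + $650 = $32,885.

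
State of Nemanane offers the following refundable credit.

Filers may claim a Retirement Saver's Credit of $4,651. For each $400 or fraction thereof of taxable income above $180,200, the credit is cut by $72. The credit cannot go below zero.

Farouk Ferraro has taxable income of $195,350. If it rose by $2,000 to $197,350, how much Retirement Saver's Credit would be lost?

$360

At $195,350 — income exceeds $180,200 by $15,150, which is 38 full-or-partial $400 increments; reduction = 38 × $72 = $2,736, leaving $1,915.
At $197,350 — income exceeds $180,200 by $17,150, which is 43 full-or-partial $400 increments; reduction = 43 × $72 = $3,096, leaving $1,555.
Lost: $1,915 − $1,555 = $360.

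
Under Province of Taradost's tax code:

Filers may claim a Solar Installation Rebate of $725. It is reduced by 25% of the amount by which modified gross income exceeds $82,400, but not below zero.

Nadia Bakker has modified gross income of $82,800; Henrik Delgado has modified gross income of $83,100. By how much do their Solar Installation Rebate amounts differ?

Nadia ($82,800): Solar Installation Rebate: 25% of the $400 excess over $82,400 is $100; credit = $725 − $100 = $625.
Henrik ($83,100): Solar Installation Rebate: 25% of the $700 excess over $82,400 is $175; credit = $725 − $175 = $550.
Difference: |$625 − $550| = $75.

$75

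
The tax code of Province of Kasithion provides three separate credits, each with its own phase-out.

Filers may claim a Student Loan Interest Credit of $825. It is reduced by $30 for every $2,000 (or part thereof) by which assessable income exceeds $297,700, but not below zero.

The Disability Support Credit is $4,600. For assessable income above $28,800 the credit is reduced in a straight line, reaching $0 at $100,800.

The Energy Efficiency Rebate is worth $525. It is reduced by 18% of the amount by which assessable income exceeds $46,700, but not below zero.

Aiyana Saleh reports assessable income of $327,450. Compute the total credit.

Student Loan Interest Credit: income exceeds $297,700 by $29,750, which is 15 full-or-partial $2,000 increments; reduction = 15 × $30 = $450, leaving $375.
Disability Support Credit: $327,450 is at or above $100,800, so the credit is $0.
Energy Efficiency Rebate: 18% of the $280,750 excess over $46,700 is $50,535 ≥ base, so the credit is $0.
Total: $375 + $0 + $0 = $375.

$375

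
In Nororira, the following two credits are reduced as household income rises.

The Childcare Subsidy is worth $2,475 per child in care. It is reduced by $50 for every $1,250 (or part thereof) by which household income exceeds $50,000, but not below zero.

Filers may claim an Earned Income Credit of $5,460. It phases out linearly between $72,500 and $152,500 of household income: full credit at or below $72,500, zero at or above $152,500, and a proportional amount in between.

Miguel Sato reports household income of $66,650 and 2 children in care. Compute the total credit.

Childcare Subsidy: base = 2 × $2,475 = $4,950. income exceeds $50,000 by $16,650, which is 14 full-or-partial $1,250 increments; reduction = 14 × $50 = $700, leaving $4,250.
Earned Income Credit: $66,650 is at or below the $72,500 threshold, so the full $5,460 applies.
Total: $4,250 + $5,460 = $9,710.

$9,710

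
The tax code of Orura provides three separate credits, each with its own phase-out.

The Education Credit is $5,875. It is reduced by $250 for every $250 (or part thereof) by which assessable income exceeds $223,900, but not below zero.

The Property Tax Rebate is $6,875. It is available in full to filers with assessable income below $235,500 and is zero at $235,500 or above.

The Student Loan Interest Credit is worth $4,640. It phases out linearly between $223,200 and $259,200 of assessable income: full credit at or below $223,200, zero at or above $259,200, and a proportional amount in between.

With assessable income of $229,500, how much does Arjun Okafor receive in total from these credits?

$10,828

Education Credit: income exceeds $223,900 by $5,600, which is 23 full-or-partial $250 increments; reduction = 23 × $250 = $5,750, leaving $125.
Property Tax Rebate: $229,500 is below the $235,500 cutoff, so the full $6,875 applies.
Student Loan Interest Credit: $229,500 is $6,300 into a $36,000 phase-out range, leaving 29,700/36,000 of the credit: $4,640 × 29,700/36,000 = $3,828.
Total: $125 + $6,875 + $3,828 = $10,828.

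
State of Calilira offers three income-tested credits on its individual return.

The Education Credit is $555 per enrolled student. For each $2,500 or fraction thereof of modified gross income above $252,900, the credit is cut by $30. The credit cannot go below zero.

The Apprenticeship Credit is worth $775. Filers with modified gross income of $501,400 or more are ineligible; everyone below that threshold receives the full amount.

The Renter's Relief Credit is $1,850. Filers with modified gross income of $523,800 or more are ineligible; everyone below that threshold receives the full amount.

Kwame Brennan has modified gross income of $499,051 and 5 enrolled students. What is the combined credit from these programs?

$2,625

Education Credit: base = 5 × $555 = $2,775. income exceeds $252,900 by $246,151 → 99 increments × $30 = $2,970 ≥ base, so the credit is $0.
Apprenticeship Credit: $499,051 is below the $501,400 cutoff, so the full $775 applies.
Renter's Relief Credit: $499,051 is below the $523,800 cutoff, so the full $1,850 applies.
Total: $0 + $775 + $1,850 = $2,625.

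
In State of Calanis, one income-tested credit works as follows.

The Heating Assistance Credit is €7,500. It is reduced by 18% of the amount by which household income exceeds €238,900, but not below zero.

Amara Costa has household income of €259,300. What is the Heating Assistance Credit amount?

Heating Assistance Credit: 18% of the €20,400 excess over €238,900 is €3,672; credit = €7,500 − €3,672 = €3,828.

€3,828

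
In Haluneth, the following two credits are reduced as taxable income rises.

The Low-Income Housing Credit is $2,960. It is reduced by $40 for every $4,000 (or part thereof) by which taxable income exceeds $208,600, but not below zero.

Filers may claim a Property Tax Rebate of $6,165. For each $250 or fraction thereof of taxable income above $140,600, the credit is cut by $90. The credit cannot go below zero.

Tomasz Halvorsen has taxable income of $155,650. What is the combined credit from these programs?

$3,635

Low-Income Housing Credit: $155,650 is at or below the $208,600 threshold, so the full $2,960 applies.
Property Tax Rebate: income exceeds $140,600 by $15,050, which is 61 full-or-partial $250 increments; reduction = 61 × $90 = $5,490, leaving $675.
Total: $2,960 + $675 = $3,635.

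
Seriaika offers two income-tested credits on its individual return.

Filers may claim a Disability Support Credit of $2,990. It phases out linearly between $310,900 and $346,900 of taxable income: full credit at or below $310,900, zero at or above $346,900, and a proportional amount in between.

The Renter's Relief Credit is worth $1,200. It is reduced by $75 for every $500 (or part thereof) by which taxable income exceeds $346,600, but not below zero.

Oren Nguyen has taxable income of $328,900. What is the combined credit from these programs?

Disability Support Credit: $328,900 is $18,000 into a $36,000 phase-out range, leaving 18,000/36,000 of the credit: $2,990 × 18,000/36,000 = $1,495.
Renter's Relief Credit: $328,900 is at or below the $346,600 threshold, so the full $1,200 applies.
Total: $1,495 + $1,200 = $2,695.

$2,695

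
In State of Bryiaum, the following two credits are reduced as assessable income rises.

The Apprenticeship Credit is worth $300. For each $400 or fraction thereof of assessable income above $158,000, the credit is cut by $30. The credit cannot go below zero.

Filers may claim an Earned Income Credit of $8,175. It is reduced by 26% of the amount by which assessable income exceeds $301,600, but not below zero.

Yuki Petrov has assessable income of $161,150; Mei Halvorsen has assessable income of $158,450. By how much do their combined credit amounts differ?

Yuki ($161,150): Apprenticeship Credit: income exceeds $158,000 by $3,150, which is 8 full-or-partial $400 increments; reduction = 8 × $30 = $240, leaving $60. Earned Income Credit: $161,150 is at or below the $301,600 threshold, so the full $8,175 applies. total $60 + $8,175 = $8,235
Mei ($158,450): Apprenticeship Credit: income exceeds $158,000 by $450, which is 2 full-or-partial $400 increments; reduction = 2 × $30 = $60, leaving $240. Earned Income Credit: $158,450 is at or below the $301,600 threshold, so the full $8,175 applies. total $240 + $8,175 = $8,415
Difference: |$8,235 − $8,415| = $180.

$180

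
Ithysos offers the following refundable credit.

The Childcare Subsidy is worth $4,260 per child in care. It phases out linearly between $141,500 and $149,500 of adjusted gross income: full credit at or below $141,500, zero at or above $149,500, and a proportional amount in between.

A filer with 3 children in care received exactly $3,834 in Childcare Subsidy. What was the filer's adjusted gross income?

$147,100

Full credit = 3 × $4,260 = $12,780.
$3,834 is 3,834/12,780 of the full $12,780, so 8,946/12,780 of the $8,000 range has been used: income = $141,500 + $8,000 × 8,946/12,780 = $147,100.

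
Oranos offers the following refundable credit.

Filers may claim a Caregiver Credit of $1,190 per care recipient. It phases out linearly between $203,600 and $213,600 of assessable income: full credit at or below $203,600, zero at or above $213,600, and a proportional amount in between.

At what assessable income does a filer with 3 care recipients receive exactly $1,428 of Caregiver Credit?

$209,600

Full credit = 3 × $1,190 = $3,570.
$1,428 is 1,428/3,570 of the full $3,570, so 2,142/3,570 of the $10,000 range has been used: income = $203,600 + $10,000 × 2,142/3,570 = $209,600.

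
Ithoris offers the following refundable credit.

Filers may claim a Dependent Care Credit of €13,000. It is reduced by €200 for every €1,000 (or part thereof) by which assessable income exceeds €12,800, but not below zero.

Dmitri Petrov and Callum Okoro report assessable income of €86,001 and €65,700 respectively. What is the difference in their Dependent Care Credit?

€2,400

Dmitri (€86,001): Dependent Care Credit: income exceeds €12,800 by €73,201 → 74 increments × €200 = €14,800 ≥ base, so the credit is €0.
Callum (€65,700): Dependent Care Credit: income exceeds €12,800 by €52,900, which is 53 full-or-partial €1,000 increments; reduction = 53 × €200 = €10,600, leaving €2,400.
Difference: |€0 − €2,400| = €2,400.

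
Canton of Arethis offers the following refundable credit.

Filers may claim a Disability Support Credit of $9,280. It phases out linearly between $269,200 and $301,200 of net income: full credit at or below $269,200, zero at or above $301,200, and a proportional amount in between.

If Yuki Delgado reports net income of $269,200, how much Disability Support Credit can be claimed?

$9,280

Disability Support Credit: $269,200 is at or below the $269,200 threshold, so the full $9,280 applies.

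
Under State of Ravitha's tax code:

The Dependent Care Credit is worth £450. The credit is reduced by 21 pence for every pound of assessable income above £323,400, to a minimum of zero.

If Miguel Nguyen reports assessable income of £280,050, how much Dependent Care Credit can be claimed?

Dependent Care Credit: £280,050 is at or below the £323,400 threshold, so the full £450 applies.

£450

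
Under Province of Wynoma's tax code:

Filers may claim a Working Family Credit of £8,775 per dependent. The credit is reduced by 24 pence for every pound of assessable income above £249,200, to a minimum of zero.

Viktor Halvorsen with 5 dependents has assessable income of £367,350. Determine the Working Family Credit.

Working Family Credit: base = 5 × £8,775 = £43,875. 24% of the £118,150 excess over £249,200 is £28,356; credit = £43,875 − £28,356 = £15,519.

£15,519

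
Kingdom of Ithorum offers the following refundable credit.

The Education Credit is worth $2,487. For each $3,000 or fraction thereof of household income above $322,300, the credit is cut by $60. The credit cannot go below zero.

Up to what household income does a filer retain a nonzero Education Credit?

$445,300

After 41 increments the reduction is 41 × $60 = $2,460, leaving $27; one more increment wipes it out. Increment 41 ends at excess 41 × $3,000 = $123,000, so the highest qualifying income is $322,300 + $123,000 = $445,300.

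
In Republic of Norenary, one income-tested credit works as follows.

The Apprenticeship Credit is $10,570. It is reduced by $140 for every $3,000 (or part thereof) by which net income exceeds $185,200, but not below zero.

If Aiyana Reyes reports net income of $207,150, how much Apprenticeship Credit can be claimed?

$9,450

Apprenticeship Credit: income exceeds $185,200 by $21,950, which is 8 full-or-partial $3,000 increments; reduction = 8 × $140 = $1,120, leaving $9,450.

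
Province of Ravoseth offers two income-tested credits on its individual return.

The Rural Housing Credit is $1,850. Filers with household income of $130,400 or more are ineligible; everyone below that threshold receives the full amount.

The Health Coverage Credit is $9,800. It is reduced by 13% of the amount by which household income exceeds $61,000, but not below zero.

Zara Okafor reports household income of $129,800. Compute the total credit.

$2,706

Rural Housing Credit: $129,800 is below the $130,400 cutoff, so the full $1,850 applies.
Health Coverage Credit: 13% of the $68,800 excess over $61,000 is $8,944; credit = $9,800 − $8,944 = $856.
Total: $1,850 + $856 = $2,706.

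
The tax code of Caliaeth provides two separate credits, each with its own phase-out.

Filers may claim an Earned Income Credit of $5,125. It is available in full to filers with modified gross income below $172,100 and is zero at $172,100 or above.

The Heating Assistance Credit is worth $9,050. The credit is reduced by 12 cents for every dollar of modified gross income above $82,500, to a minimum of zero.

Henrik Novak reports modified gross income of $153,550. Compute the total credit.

Earned Income Credit: $153,550 is below the $172,100 cutoff, so the full $5,125 applies.
Heating Assistance Credit: 12% of the $71,050 excess over $82,500 is $8,526; credit = $9,050 − $8,526 = $524.
Total: $5,125 + $524 = $5,649.

$5,649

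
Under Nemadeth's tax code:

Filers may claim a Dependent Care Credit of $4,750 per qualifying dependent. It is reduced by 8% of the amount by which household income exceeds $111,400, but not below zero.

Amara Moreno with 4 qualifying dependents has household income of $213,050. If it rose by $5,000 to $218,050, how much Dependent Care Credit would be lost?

At $213,050 — base = 4 × $4,750 = $19,000. 8% of the $101,650 excess over $111,400 is $8,132; credit = $19,000 − $8,132 = $10,868.
At $218,050 — base = 4 × $4,750 = $19,000. 8% of the $106,650 excess over $111,400 is $8,532; credit = $19,000 − $8,532 = $10,468.
Lost: $10,868 − $10,468 = $400.

$400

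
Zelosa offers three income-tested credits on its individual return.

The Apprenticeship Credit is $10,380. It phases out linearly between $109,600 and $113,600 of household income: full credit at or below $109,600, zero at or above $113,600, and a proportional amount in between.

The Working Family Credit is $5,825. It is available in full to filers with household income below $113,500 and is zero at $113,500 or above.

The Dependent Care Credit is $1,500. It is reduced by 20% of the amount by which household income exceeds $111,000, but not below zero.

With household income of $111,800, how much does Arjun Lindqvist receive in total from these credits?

Apprenticeship Credit: $111,800 is $2,200 into a $4,000 phase-out range, leaving 1,800/4,000 of the credit: $10,380 × 1,800/4,000 = $4,671.
Working Family Credit: $111,800 is below the $113,500 cutoff, so the full $5,825 applies.
Dependent Care Credit: 20% of the $800 excess over $111,000 is $160; credit = $1,500 − $160 = $1,340.
Total: $4,671 + $5,825 + $1,340 = $11,836.

$11,836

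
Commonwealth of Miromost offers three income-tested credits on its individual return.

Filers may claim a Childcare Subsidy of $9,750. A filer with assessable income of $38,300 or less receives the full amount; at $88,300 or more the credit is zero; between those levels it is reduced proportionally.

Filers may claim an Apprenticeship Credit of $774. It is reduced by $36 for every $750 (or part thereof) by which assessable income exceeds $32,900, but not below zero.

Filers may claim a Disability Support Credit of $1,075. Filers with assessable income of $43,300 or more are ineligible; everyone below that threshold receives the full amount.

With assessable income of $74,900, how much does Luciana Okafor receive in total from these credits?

Childcare Subsidy: $74,900 is $36,600 into a $50,000 phase-out range, leaving 13,400/50,000 of the credit: $9,750 × 13,400/50,000 = $2,613.
Apprenticeship Credit: income exceeds $32,900 by $42,000 → 56 increments × $36 = $2,016 ≥ base, so the credit is $0.
Disability Support Credit: $74,900 meets or exceeds the $43,300 cutoff, so the credit is $0.
Total: $2,613 + $0 + $0 = $2,613.

$2,613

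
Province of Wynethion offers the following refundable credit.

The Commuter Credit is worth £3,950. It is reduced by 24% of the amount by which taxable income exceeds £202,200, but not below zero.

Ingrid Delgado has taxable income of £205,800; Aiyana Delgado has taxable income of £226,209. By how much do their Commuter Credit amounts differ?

£3,086

Ingrid (£205,800): Commuter Credit: 24% of the £3,600 excess over £202,200 is £864; credit = £3,950 − £864 = £3,086.
Aiyana (£226,209): Commuter Credit: 24% of the £24,009 excess over £202,200 is £5,762.16 ≥ base, so the credit is £0.
Difference: |£3,086 − £0| = £3,086.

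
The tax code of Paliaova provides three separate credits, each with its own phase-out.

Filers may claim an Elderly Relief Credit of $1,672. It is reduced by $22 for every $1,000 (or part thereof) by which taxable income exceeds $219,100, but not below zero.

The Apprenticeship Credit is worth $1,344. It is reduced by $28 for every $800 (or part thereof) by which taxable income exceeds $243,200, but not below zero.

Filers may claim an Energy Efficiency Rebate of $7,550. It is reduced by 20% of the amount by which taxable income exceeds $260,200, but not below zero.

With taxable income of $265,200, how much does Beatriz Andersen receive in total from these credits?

$7,748

Elderly Relief Credit: income exceeds $219,100 by $46,100, which is 47 full-or-partial $1,000 increments; reduction = 47 × $22 = $1,034, leaving $638.
Apprenticeship Credit: income exceeds $243,200 by $22,000, which is 28 full-or-partial $800 increments; reduction = 28 × $28 = $784, leaving $560.
Energy Efficiency Rebate: 20% of the $5,000 excess over $260,200 is $1,000; credit = $7,550 − $1,000 = $6,550.
Total: $638 + $560 + $6,550 = $7,748.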